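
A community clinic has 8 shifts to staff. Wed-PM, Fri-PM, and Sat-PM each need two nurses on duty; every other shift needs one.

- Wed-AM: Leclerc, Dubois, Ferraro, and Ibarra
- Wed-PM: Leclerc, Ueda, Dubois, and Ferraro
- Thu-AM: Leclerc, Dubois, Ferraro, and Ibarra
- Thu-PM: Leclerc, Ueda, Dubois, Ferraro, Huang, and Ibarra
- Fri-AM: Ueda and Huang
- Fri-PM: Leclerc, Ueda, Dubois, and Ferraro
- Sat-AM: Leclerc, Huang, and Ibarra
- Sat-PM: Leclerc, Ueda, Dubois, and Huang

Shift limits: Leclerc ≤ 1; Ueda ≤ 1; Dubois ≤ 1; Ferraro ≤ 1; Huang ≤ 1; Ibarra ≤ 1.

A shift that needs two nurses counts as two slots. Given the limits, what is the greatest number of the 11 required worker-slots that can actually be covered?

6

Total capacity across all nurses is 1+1+1+1+1+1 = 6, and 11 slots are needed, so at most 6 can be filled.
An assignment achieving 6: Wed-AM→Dubois, Wed-PM→Ferraro, Thu-AM→Ibarra, Fri-AM→Ueda, Sat-AM→Leclerc, Sat-PM→Huang.
Loads: Leclerc 1/1, Ueda 1/1, Dubois 1/1, Ferraro 1/1, Huang 1/1, Ibarra 1/1.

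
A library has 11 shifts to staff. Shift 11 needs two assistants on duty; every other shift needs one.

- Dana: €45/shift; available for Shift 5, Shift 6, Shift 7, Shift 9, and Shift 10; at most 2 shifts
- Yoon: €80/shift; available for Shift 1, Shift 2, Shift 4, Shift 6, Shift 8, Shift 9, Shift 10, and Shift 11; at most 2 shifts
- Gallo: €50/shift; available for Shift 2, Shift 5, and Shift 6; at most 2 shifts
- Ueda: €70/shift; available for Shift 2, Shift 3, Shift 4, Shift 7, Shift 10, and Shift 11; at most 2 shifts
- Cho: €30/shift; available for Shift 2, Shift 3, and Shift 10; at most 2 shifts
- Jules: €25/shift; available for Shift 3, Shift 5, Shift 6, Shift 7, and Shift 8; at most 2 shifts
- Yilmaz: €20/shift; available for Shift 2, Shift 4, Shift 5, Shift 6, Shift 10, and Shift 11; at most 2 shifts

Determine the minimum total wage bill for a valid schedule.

€490

Shift 1 can only be covered by Yoon, so that assignment is forced.
Picking the cheapest available assistant for each shift independently would cost €390, but that ignores the shift limits.
An optimal schedule: Shift 1→Yoon, Shift 2→Cho, Shift 3→Jules, Shift 4→Yilmaz, Shift 5→Gallo, Shift 6→Gallo, Shift 7→Dana, Shift 8→Jules, Shift 9→Dana, Shift 10→Cho, Shift 11→Yilmaz+Ueda.
Total: 80 + 30 + 25 + 20 + 50 + 50 + 45 + 25 + 45 + 30 + 20 + 70 = €490.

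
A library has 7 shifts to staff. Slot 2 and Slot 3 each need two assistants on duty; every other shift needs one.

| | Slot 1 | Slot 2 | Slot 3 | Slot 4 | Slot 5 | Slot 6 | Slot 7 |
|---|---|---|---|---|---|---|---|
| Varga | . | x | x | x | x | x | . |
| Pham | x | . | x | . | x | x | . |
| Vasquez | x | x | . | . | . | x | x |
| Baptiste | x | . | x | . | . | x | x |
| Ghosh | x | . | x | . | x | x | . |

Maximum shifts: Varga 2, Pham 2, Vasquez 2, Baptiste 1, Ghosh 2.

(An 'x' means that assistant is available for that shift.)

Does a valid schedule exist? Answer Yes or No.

Yes

Slot 2 can only be covered by Varga and Vasquez, so that assignment is forced.
Slot 4 can only be covered by Varga, so that assignment is forced.
One valid schedule: Slot 1→Pham, Slot 2→Varga+Vasquez, Slot 3→Baptiste+Ghosh, Slot 4→Varga, Slot 5→Pham, Slot 6→Ghosh, Slot 7→Vasquez.
Loads: Varga 2/2, Pham 2/2, Vasquez 2/2, Baptiste 1/1, Ghosh 2/2 — all within limits.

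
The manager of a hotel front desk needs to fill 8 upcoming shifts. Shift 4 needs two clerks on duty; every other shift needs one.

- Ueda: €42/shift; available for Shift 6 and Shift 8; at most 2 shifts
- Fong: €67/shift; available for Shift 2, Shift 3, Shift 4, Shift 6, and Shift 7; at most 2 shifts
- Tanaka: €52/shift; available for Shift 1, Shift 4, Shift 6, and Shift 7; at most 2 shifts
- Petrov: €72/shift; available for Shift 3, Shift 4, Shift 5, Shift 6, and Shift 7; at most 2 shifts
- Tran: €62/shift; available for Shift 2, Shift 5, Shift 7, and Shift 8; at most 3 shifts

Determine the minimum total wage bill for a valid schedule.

Shift 1 can only be covered by Tanaka, so that assignment is forced.
Picking the cheapest available clerk for each shift independently would cost €498, but that ignores the shift limits.
An optimal schedule: Shift 1→Tanaka, Shift 2→Tran, Shift 3→Fong, Shift 4→Tanaka+Fong, Shift 5→Tran, Shift 6→Ueda, Shift 7→Tran, Shift 8→Ueda.
Total: 52 + 62 + 67 + 52 + 67 + 62 + 42 + 62 + 42 = €508.

€508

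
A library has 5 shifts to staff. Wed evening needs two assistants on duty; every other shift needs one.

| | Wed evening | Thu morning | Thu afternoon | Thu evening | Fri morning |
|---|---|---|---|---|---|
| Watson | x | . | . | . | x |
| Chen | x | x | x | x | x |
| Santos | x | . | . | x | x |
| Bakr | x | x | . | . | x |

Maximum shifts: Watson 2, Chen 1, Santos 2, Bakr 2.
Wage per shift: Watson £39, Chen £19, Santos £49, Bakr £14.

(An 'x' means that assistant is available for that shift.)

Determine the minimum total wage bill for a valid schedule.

Thu afternoon can only be covered by Chen, so that assignment is forced.
Picking the cheapest available assistant for each shift independently would cost £99, but that ignores the shift limits.
An optimal schedule: Wed evening→Bakr+Watson, Thu morning→Bakr, Thu afternoon→Chen, Thu evening→Santos, Fri morning→Watson.
Total: 14 + 39 + 14 + 19 + 49 + 39 = £174.

£174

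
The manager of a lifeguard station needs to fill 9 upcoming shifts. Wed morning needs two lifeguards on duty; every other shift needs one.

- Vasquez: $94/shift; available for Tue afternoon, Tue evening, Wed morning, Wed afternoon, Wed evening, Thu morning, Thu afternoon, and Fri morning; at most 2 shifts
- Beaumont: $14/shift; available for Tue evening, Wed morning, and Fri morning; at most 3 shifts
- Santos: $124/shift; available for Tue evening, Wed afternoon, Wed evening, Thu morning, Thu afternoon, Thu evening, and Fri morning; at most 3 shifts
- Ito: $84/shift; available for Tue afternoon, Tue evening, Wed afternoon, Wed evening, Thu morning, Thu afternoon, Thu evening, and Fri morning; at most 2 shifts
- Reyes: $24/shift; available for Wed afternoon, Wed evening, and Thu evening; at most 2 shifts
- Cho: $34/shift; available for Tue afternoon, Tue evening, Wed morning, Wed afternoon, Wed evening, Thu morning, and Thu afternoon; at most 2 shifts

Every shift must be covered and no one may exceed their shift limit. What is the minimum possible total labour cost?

Picking the cheapest available lifeguard for each shift independently would cost $250, but that ignores the shift limits.
An optimal schedule: Tue afternoon→Cho, Tue evening→Beaumont, Wed morning→Beaumont+Cho, Wed afternoon→Reyes, Wed evening→Vasquez, Thu morning→Ito, Thu afternoon→Ito, Thu evening→Reyes, Fri morning→Beaumont.
Total: 34 + 14 + 14 + 34 + 24 + 94 + 84 + 84 + 24 + 14 = $420.

$420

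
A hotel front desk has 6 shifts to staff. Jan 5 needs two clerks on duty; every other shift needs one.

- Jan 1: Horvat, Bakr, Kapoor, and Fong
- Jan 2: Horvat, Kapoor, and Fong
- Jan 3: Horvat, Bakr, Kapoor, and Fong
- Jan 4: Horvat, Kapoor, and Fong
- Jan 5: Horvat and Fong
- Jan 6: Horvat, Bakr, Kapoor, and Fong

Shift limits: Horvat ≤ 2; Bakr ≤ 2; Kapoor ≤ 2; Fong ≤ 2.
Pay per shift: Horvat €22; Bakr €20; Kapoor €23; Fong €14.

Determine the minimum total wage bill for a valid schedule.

€135

Jan 5 can only be covered by Horvat and Fong, so that assignment is forced.
Picking the cheapest available clerk for each shift independently would cost €106, but that ignores the shift limits.
An optimal schedule: Jan 1→Bakr, Jan 2→Fong, Jan 3→Bakr, Jan 4→Horvat, Jan 5→Fong+Horvat, Jan 6→Kapoor.
Total: 20 + 14 + 20 + 22 + 14 + 22 + 23 = €135.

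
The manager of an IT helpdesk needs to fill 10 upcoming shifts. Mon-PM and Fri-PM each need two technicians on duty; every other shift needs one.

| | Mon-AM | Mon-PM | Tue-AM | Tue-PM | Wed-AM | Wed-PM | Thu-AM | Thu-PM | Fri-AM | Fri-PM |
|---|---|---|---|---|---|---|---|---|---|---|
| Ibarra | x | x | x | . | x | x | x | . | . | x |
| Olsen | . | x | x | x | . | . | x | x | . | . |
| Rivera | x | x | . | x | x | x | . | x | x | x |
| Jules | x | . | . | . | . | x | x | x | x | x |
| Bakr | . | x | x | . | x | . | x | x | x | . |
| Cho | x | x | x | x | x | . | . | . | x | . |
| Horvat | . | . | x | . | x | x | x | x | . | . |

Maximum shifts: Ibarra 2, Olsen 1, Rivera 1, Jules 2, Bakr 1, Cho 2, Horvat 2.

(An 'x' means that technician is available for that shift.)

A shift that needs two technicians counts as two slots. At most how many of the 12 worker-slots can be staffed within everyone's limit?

Total capacity across all technicians is 2+1+1+2+1+2+2 = 11, and 12 slots are needed, so at most 11 can be filled.
An assignment achieving 11: Mon-AM→Ibarra, Mon-PM→Bakr+Cho, Tue-AM→Cho, Tue-PM→Olsen, Wed-AM→Horvat, Wed-PM→Jules, Thu-AM→Horvat, Fri-AM→Jules, Fri-PM→Ibarra+Rivera.
Loads: Ibarra 2/2, Olsen 1/1, Rivera 1/1, Jules 2/2, Bakr 1/1, Cho 2/2, Horvat 2/2.

11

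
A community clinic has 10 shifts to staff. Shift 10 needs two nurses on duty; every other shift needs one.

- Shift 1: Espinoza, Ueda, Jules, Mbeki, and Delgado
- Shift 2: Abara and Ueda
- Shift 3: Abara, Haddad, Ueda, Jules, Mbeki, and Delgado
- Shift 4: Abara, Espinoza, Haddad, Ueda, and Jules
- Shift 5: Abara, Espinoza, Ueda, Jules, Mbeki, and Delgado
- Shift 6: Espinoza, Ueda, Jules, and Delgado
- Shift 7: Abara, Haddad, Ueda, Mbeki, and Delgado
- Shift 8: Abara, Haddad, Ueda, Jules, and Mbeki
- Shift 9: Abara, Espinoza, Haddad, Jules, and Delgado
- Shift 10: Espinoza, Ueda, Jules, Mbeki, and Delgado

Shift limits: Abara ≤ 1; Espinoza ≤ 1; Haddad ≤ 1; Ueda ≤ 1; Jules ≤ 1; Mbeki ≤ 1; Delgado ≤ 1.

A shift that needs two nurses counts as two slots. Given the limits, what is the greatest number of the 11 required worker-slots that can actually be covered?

Total capacity across all nurses is 1+1+1+1+1+1+1 = 7, and 11 slots are needed, so at most 7 can be filled.
An assignment achieving 7: Shift 1→Ueda, Shift 2→Abara, Shift 4→Haddad, Shift 6→Espinoza, Shift 7→Mbeki, Shift 8→Jules, Shift 9→Delgado.
Loads: Abara 1/1, Espinoza 1/1, Haddad 1/1, Ueda 1/1, Jules 1/1, Mbeki 1/1, Delgado 1/1.

7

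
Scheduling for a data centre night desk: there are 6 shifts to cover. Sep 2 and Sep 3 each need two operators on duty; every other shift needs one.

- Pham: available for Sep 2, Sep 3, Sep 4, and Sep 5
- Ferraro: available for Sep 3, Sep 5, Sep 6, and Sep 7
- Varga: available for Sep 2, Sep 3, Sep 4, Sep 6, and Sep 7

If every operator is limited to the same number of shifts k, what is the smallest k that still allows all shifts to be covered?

With 3 operators and 8 worker-slots to fill, someone must work at least ⌈8/3⌉ = 3 shifts, so k ≥ 3.
k = 3 works: Sep 2→Pham+Varga, Sep 3→Ferraro+Varga, Sep 4→Pham, Sep 5→Pham, Sep 6→Ferraro, Sep 7→Ferraro.
Loads: Pham 3, Ferraro 3, Varga 2 — all ≤ 3.

3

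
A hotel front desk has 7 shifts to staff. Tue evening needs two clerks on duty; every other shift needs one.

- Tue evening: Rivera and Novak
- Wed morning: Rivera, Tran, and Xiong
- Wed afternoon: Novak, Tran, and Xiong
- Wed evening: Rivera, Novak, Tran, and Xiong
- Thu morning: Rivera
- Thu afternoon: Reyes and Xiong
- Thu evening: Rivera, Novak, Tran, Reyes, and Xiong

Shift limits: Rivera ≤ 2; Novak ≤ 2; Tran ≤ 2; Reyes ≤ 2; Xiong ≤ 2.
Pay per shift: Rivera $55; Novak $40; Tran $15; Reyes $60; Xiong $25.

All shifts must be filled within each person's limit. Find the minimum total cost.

Tue evening can only be covered by Rivera and Novak, so that assignment is forced.
Thu morning can only be covered by Rivera, so that assignment is forced.
Picking the cheapest available clerk for each shift independently would cost $235, but that ignores the shift limits.
An optimal schedule: Tue evening→Novak+Rivera, Wed morning→Tran, Wed afternoon→Tran, Wed evening→Xiong, Thu morning→Rivera, Thu afternoon→Xiong, Thu evening→Novak.
Total: 40 + 55 + 15 + 15 + 25 + 55 + 25 + 40 = $270.

$270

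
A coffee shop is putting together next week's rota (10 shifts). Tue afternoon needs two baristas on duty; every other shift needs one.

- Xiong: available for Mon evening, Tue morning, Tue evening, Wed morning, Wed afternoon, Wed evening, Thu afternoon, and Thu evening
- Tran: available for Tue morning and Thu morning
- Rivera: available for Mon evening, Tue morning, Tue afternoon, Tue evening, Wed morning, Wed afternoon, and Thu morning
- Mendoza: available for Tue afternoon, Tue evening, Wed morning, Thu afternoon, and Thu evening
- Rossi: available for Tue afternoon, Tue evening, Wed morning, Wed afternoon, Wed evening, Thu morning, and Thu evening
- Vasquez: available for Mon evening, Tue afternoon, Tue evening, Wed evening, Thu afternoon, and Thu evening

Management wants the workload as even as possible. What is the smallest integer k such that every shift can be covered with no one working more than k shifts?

With 6 baristas and 11 worker-slots to fill, someone must work at least ⌈11/6⌉ = 2 shifts, so k ≥ 2.
k = 2 works: Mon evening→Xiong, Tue morning→Xiong, Tue afternoon→Rossi+Vasquez, Tue evening→Vasquez, Wed morning→Rivera, Wed afternoon→Rivera, Wed evening→Rossi, Thu morning→Tran, Thu afternoon→Mendoza, Thu evening→Mendoza.
Loads: Xiong 2, Tran 1, Rivera 2, Mendoza 2, Rossi 2, Vasquez 2 — all ≤ 2.

2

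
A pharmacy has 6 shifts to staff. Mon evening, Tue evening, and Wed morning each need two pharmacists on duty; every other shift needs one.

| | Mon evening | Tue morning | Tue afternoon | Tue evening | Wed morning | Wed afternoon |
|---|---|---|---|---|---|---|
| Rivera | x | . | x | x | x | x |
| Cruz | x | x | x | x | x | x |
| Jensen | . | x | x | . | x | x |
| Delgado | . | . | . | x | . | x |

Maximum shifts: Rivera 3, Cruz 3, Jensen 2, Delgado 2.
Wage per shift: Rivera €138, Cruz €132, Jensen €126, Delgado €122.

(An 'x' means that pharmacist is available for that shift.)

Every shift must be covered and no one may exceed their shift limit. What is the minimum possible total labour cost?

€1168

Mon evening can only be covered by Rivera and Cruz, so that assignment is forced.
Picking the cheapest available pharmacist for each shift independently would cost €1156, but that ignores the shift limits.
An optimal schedule: Mon evening→Cruz+Rivera, Tue morning→Jensen, Tue afternoon→Jensen, Tue evening→Delgado+Cruz, Wed morning→Cruz+Rivera, Wed afternoon→Delgado.
Total: 132 + 138 + 126 + 126 + 122 + 132 + 132 + 138 + 122 = €1168.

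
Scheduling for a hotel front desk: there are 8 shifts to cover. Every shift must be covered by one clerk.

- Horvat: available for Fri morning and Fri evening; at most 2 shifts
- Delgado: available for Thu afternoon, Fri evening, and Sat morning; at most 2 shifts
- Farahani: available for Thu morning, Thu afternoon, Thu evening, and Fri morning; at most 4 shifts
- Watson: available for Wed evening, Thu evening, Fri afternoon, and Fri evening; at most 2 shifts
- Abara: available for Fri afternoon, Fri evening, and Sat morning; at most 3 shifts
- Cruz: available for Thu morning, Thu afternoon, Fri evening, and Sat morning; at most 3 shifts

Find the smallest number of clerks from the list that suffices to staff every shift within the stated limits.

8 slots to fill and no one can take more than 4, so at least ⌈8/4⌉ = 2 clerks are needed.
Any 2 clerks together have capacity at most 4+3 = 7 < 8 slots, so 2 can never suffice.
Delgado, Farahani, and Watson alone can cover everything: Wed evening→Watson, Thu morning→Farahani, Thu afternoon→Farahani, Thu evening→Farahani, Fri morning→Farahani, Fri afternoon→Watson, Fri evening→Delgado, Sat morning→Delgado.

3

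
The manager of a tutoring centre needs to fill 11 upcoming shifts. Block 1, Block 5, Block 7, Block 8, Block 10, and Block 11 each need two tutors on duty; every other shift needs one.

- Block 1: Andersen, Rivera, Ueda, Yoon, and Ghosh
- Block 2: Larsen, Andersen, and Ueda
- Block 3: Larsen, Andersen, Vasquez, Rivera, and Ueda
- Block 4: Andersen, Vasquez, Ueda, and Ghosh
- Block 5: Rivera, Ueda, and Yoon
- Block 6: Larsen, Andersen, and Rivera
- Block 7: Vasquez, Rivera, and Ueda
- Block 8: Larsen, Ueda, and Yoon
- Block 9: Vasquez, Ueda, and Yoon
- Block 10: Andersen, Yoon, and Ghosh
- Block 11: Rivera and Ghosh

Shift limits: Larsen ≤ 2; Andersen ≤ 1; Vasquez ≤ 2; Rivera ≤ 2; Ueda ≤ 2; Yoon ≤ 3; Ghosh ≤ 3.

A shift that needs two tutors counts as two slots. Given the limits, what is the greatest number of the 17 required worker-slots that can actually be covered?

15

Total capacity across all tutors is 2+1+2+2+2+3+3 = 15, and 17 slots are needed, so at most 15 can be filled.
An assignment achieving 15: Block 1→Yoon+Ghosh, Block 2→Larsen, Block 4→Ghosh, Block 5→Rivera+Ueda, Block 6→Larsen, Block 7→Vasquez+Ueda, Block 8→Yoon, Block 9→Vasquez, Block 10→Andersen+Yoon, Block 11→Rivera+Ghosh.
Loads: Larsen 2/2, Andersen 1/1, Vasquez 2/2, Rivera 2/2, Ueda 2/2, Yoon 3/3, Ghosh 3/3.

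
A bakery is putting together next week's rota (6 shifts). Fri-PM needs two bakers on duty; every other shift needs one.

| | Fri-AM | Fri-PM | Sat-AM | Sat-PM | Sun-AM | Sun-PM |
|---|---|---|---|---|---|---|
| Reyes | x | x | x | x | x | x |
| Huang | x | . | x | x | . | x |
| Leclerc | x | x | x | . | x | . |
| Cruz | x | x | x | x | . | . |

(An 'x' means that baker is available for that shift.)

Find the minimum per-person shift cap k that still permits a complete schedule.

With 4 bakers and 7 worker-slots to fill, someone must work at least ⌈7/4⌉ = 2 shifts, so k ≥ 2.
k = 2 works: Fri-AM→Huang, Fri-PM→Leclerc+Cruz, Sat-AM→Leclerc, Sat-PM→Huang, Sun-AM→Reyes, Sun-PM→Reyes.
Loads: Reyes 2, Huang 2, Leclerc 2, Cruz 1 — all ≤ 2.

2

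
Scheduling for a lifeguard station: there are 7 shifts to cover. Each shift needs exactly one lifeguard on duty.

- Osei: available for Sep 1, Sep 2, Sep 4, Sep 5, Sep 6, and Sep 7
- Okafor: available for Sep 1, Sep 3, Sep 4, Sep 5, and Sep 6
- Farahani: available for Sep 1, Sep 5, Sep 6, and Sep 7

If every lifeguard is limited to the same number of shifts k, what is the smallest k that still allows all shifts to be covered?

With 3 lifeguards and 7 worker-slots to fill, someone must work at least ⌈7/3⌉ = 3 shifts, so k ≥ 3.
k = 3 works: Sep 1→Okafor, Sep 2→Osei, Sep 3→Okafor, Sep 4→Osei, Sep 5→Okafor, Sep 6→Farahani, Sep 7→Osei.
Loads: Osei 3, Okafor 3, Farahani 1 — all ≤ 3.

3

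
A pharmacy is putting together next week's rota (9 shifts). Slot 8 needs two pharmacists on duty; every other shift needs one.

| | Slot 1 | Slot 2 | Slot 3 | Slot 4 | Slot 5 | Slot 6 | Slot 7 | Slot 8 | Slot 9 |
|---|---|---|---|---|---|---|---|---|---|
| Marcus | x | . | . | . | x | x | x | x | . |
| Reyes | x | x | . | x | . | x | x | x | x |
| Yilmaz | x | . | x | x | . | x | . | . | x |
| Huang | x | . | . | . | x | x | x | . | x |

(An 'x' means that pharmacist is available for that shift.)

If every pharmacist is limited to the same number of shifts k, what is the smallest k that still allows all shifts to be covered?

With 4 pharmacists and 10 worker-slots to fill, someone must work at least ⌈10/4⌉ = 3 shifts, so k ≥ 3.
k = 3 works: Slot 1→Yilmaz, Slot 2→Reyes, Slot 3→Yilmaz, Slot 4→Reyes, Slot 5→Marcus, Slot 6→Huang, Slot 7→Marcus, Slot 8→Marcus+Reyes, Slot 9→Yilmaz.
Loads: Marcus 3, Reyes 3, Yilmaz 3, Huang 1 — all ≤ 3.

3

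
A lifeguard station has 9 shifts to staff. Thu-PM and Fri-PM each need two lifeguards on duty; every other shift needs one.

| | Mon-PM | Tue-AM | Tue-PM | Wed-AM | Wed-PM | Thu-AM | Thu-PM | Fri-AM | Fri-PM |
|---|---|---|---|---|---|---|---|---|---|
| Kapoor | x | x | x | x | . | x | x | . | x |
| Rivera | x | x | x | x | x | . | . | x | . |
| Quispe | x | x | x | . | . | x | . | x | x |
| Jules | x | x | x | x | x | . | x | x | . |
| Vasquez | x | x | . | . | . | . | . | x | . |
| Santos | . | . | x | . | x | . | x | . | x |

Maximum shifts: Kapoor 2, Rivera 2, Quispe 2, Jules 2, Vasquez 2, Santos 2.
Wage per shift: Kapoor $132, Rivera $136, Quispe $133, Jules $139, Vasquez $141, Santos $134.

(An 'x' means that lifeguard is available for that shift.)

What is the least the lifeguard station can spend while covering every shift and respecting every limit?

$1489

Picking the cheapest available lifeguard for each shift independently would cost $1458, but that ignores the shift limits.
An optimal schedule: Mon-PM→Quispe, Tue-AM→Vasquez, Tue-PM→Jules, Wed-AM→Kapoor, Wed-PM→Rivera, Thu-AM→Kapoor, Thu-PM→Jules+Santos, Fri-AM→Rivera, Fri-PM→Quispe+Santos.
Total: 133 + 141 + 139 + 132 + 136 + 132 + 139 + 134 + 136 + 133 + 134 = $1489.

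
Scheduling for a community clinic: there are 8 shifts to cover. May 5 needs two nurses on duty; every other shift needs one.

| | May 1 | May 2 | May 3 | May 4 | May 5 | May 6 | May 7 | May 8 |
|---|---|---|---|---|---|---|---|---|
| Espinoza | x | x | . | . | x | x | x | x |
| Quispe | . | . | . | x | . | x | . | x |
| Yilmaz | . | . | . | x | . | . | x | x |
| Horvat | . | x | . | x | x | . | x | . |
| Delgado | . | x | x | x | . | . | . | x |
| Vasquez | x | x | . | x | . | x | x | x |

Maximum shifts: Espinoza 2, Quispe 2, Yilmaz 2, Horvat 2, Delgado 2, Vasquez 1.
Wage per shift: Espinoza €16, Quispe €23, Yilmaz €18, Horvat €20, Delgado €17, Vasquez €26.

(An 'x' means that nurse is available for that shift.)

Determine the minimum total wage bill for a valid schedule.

€165

May 3 can only be covered by Delgado, so that assignment is forced.
May 5 can only be covered by Espinoza and Horvat, so that assignment is forced.
Picking the cheapest available nurse for each shift independently would cost €150, but that ignores the shift limits.
An optimal schedule: May 1→Espinoza, May 2→Delgado, May 3→Delgado, May 4→Horvat, May 5→Espinoza+Horvat, May 6→Quispe, May 7→Yilmaz, May 8→Yilmaz.
Total: 16 + 17 + 17 + 20 + 16 + 20 + 23 + 18 + 18 = €165.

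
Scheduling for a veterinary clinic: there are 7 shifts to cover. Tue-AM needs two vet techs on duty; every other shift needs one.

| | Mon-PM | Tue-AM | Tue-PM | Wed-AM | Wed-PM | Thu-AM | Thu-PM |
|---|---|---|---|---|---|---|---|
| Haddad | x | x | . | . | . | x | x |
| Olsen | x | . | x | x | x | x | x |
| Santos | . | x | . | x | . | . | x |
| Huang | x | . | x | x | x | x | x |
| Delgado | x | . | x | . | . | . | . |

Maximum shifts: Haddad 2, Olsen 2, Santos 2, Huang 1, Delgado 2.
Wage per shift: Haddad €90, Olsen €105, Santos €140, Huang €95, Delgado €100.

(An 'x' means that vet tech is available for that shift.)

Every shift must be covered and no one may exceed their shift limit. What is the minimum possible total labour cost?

€825

Tue-AM can only be covered by Haddad and Santos, so that assignment is forced.
Picking the cheapest available vet tech for each shift independently would cost €785, but that ignores the shift limits.
An optimal schedule: Mon-PM→Delgado, Tue-AM→Haddad+Santos, Tue-PM→Delgado, Wed-AM→Olsen, Wed-PM→Huang, Thu-AM→Haddad, Thu-PM→Olsen.
Total: 100 + 90 + 140 + 100 + 105 + 95 + 90 + 105 = €825.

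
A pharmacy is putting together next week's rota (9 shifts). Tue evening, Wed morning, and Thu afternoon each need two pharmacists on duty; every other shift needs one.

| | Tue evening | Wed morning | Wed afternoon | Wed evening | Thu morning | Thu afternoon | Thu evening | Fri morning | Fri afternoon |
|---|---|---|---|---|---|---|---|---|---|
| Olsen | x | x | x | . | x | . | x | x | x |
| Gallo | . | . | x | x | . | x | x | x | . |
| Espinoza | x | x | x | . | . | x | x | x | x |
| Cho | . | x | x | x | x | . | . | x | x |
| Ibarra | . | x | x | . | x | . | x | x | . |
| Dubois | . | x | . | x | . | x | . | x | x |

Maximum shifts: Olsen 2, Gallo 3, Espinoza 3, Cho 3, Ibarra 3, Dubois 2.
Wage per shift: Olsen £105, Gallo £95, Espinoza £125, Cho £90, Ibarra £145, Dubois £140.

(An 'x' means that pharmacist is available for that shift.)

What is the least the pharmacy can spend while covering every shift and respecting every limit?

Tue evening can only be covered by Olsen and Espinoza, so that assignment is forced.
Picking the cheapest available pharmacist for each shift independently would cost £1190, but that ignores the shift limits.
An optimal schedule: Tue evening→Olsen+Espinoza, Wed morning→Espinoza+Dubois, Wed afternoon→Gallo, Wed evening→Cho, Thu morning→Cho, Thu afternoon→Gallo+Espinoza, Thu evening→Gallo, Fri morning→Olsen, Fri afternoon→Cho.
Total: 105 + 125 + 125 + 140 + 95 + 90 + 90 + 95 + 125 + 95 + 105 + 90 = £1280.

£1280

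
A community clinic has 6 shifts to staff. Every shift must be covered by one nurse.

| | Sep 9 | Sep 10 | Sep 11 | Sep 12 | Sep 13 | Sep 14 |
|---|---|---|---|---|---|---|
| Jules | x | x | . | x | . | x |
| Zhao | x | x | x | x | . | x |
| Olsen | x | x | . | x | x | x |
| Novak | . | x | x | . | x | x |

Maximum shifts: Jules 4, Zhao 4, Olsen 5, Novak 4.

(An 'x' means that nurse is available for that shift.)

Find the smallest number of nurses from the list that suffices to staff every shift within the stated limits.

2

6 slots to fill and no one can take more than 5, so at least ⌈6/5⌉ = 2 nurses are needed.
Jules and Novak alone can cover everything: Sep 9→Jules, Sep 10→Jules, Sep 11→Novak, Sep 12→Jules, Sep 13→Novak, Sep 14→Jules.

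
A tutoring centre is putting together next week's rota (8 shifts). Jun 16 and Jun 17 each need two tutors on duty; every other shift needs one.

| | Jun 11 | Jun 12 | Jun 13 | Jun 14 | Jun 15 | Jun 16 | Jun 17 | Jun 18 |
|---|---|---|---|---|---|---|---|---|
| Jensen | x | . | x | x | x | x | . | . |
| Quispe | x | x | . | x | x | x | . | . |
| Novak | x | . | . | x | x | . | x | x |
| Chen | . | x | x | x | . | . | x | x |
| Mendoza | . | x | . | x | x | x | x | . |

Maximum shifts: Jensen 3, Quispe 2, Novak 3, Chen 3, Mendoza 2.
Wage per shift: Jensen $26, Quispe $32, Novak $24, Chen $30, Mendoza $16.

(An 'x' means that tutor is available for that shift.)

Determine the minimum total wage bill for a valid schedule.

$242

Picking the cheapest available tutor for each shift independently would cost $204, but that ignores the shift limits.
An optimal schedule: Jun 11→Novak, Jun 12→Mendoza, Jun 13→Jensen, Jun 14→Chen, Jun 15→Jensen, Jun 16→Mendoza+Jensen, Jun 17→Novak+Chen, Jun 18→Novak.
Total: 24 + 16 + 26 + 30 + 26 + 16 + 26 + 24 + 30 + 24 = $242.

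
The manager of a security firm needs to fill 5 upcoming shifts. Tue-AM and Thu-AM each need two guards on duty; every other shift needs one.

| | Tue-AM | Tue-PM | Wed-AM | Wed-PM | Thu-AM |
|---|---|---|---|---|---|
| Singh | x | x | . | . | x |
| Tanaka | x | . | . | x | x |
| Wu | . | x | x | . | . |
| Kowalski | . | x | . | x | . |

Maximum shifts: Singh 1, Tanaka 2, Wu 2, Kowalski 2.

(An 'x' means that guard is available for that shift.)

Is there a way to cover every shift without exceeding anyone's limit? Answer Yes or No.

Total capacity is 7 and 7 slots are needed, so capacity alone doesn't rule it out.
Shifts {Tue-AM, Thu-AM} need 4 worker-slots in total, but the guards available for any of those shifts (Singh and Tanaka) can supply at most 3 among them. So no valid schedule exists.

No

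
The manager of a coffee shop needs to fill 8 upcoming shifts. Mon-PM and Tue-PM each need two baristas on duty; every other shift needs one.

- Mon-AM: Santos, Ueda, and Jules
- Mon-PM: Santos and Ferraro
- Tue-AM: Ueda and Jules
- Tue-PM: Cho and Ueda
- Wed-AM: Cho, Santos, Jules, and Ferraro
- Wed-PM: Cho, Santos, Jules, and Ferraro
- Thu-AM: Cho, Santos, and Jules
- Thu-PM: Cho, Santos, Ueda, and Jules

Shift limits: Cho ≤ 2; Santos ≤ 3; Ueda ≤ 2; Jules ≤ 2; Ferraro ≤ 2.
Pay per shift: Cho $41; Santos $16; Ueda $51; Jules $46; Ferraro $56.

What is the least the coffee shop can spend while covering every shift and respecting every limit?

$380

Mon-PM can only be covered by Santos and Ferraro, so that assignment is forced.
Tue-PM can only be covered by Cho and Ueda, so that assignment is forced.
Picking the cheapest available barista for each shift independently would cost $290, but that ignores the shift limits.
An optimal schedule: Mon-AM→Santos, Mon-PM→Santos+Ferraro, Tue-AM→Ueda, Tue-PM→Cho+Ueda, Wed-AM→Santos, Wed-PM→Jules, Thu-AM→Cho, Thu-PM→Jules.
Total: 16 + 16 + 56 + 51 + 41 + 51 + 16 + 46 + 41 + 46 = $380.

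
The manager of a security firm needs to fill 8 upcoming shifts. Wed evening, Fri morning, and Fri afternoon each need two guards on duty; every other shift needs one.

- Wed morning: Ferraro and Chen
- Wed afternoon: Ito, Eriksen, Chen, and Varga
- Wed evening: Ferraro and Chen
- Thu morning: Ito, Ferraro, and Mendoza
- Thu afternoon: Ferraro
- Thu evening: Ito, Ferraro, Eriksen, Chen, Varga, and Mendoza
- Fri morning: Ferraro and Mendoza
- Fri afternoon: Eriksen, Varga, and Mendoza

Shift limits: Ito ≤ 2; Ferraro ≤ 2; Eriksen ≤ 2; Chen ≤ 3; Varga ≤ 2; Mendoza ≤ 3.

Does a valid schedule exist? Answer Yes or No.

Total capacity is 14 and 11 slots are needed, so capacity alone doesn't rule it out.
Shifts {Wed evening, Thu afternoon, Fri morning} need 5 worker-slots in total, but the guards available for any of those shifts (Ferraro, Chen, and Mendoza) can supply at most 4 among them. So no valid schedule exists.

No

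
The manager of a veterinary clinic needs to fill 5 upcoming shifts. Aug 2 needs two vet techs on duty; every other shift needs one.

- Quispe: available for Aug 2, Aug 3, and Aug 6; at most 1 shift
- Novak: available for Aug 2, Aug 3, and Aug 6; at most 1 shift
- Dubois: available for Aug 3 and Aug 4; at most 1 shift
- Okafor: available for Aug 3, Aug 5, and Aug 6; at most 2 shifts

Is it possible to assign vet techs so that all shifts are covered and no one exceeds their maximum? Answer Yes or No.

No

Shifts {Aug 2, Aug 3, Aug 4, Aug 5, Aug 6} need 6 worker-slots in total, but the vet techs available for any of those shifts (Quispe, Novak, Dubois, and Okafor) can supply at most 5 among them. So no valid schedule exists.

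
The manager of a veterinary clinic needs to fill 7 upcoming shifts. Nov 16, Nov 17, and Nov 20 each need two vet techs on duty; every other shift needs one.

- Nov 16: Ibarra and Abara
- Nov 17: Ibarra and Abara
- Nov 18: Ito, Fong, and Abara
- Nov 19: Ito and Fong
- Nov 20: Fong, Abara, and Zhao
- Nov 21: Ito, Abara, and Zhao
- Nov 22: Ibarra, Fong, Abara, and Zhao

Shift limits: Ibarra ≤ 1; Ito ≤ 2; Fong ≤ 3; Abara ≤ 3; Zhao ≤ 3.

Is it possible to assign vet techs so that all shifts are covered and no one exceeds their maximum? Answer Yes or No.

No

Total capacity is 12 and 10 slots are needed, so capacity alone doesn't rule it out.
Shifts {Nov 16, Nov 17} need 4 worker-slots in total, but the vet techs available for any of those shifts (Ibarra and Abara) can supply at most 3 among them. So no valid schedule exists.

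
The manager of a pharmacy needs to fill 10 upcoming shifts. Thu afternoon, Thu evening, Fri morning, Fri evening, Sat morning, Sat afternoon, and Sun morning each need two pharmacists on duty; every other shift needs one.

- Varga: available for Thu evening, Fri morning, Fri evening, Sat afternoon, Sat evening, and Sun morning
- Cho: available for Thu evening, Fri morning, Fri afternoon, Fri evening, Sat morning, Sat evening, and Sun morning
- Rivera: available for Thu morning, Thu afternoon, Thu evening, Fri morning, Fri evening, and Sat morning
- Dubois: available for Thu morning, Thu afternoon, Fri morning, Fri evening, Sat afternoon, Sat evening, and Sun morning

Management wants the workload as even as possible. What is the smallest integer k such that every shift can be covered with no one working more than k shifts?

With 4 pharmacists and 17 worker-slots to fill, someone must work at least ⌈17/4⌉ = 5 shifts, so k ≥ 5.
k = 5 works: Thu morning→Rivera, Thu afternoon→Rivera+Dubois, Thu evening→Varga+Cho, Fri morning→Varga+Cho, Fri afternoon→Cho, Fri evening→Rivera+Dubois, Sat morning→Cho+Rivera, Sat afternoon→Varga+Dubois, Sat evening→Varga, Sun morning→Varga+Cho.
Loads: Varga 5, Cho 5, Rivera 4, Dubois 3 — all ≤ 5.

5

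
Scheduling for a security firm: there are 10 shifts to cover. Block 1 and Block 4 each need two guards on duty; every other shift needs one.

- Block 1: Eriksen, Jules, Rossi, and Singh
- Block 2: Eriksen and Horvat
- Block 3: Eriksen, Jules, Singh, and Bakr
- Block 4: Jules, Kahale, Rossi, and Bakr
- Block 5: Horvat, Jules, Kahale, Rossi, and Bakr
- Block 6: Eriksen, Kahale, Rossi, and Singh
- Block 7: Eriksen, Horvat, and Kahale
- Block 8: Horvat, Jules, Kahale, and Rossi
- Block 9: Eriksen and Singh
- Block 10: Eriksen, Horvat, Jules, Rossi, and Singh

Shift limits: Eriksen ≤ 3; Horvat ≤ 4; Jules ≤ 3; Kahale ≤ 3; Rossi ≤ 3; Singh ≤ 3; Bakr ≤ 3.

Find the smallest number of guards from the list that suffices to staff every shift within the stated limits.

4

12 slots to fill and no one can take more than 4, so at least ⌈12/4⌉ = 3 guards are needed.
Any 3 guards together have capacity at most 4+3+3 = 10 < 12 slots, so 3 can never suffice.
Eriksen, Horvat, Jules, and Kahale alone can cover everything: Block 1→Eriksen+Jules, Block 2→Eriksen, Block 3→Jules, Block 4→Jules+Kahale, Block 5→Horvat, Block 6→Kahale, Block 7→Horvat, Block 8→Horvat, Block 9→Eriksen, Block 10→Horvat.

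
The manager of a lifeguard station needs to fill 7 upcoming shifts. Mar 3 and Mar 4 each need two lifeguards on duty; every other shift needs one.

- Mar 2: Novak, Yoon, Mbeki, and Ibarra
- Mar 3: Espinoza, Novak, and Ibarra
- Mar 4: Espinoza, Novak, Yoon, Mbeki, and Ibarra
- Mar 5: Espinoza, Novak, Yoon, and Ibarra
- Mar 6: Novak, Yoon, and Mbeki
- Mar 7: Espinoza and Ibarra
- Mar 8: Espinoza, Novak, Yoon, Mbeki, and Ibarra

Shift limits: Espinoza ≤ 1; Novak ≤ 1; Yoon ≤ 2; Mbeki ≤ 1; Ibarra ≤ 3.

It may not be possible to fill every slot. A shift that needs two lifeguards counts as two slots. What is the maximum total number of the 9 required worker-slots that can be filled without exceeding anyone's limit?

8

Total capacity across all lifeguards is 1+1+2+1+3 = 8, and 9 slots are needed, so at most 8 can be filled.
An assignment achieving 8: Mar 2→Yoon, Mar 3→Novak+Ibarra, Mar 4→Mbeki+Ibarra, Mar 5→Ibarra, Mar 6→Yoon, Mar 7→Espinoza.
Loads: Espinoza 1/1, Novak 1/1, Yoon 2/2, Mbeki 1/1, Ibarra 3/3.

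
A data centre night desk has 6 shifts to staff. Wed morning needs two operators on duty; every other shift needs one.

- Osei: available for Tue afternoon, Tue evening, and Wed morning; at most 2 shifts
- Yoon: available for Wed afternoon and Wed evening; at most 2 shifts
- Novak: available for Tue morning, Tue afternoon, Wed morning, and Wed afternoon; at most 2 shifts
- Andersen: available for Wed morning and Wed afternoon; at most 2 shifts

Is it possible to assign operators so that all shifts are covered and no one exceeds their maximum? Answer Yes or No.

Yes

Tue morning can only be covered by Novak, so that assignment is forced.
Tue evening can only be covered by Osei, so that assignment is forced.
Wed evening can only be covered by Yoon, so that assignment is forced.
One valid schedule: Tue morning→Novak, Tue afternoon→Osei, Tue evening→Osei, Wed morning→Novak+Andersen, Wed afternoon→Yoon, Wed evening→Yoon.
Loads: Osei 2/2, Yoon 2/2, Novak 2/2, Andersen 1/2 — all within limits.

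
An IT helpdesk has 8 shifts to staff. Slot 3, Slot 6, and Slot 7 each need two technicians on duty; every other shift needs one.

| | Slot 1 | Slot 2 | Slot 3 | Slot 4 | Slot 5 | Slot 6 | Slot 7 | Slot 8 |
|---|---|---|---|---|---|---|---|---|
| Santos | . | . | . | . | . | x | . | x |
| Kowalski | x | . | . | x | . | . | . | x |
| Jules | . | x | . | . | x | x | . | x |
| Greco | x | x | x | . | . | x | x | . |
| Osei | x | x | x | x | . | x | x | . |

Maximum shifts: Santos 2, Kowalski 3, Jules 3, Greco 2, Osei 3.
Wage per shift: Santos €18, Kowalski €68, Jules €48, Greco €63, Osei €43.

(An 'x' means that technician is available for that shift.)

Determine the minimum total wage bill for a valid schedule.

Slot 3 can only be covered by Greco and Osei, so that assignment is forced.
Slot 5 can only be covered by Jules, so that assignment is forced.
Slot 7 can only be covered by Greco and Osei, so that assignment is forced.
Picking the cheapest available technician for each shift independently would cost €468, but that ignores the shift limits.
An optimal schedule: Slot 1→Kowalski, Slot 2→Jules, Slot 3→Osei+Greco, Slot 4→Osei, Slot 5→Jules, Slot 6→Santos+Jules, Slot 7→Osei+Greco, Slot 8→Santos.
Total: 68 + 48 + 43 + 63 + 43 + 48 + 18 + 48 + 43 + 63 + 18 = €503.

€503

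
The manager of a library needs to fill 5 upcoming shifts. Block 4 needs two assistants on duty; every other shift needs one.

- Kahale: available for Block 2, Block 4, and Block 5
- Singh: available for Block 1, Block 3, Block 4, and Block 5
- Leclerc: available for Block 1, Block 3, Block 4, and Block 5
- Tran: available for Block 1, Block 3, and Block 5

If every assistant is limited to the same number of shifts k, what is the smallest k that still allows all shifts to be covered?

With 4 assistants and 6 worker-slots to fill, someone must work at least ⌈6/4⌉ = 2 shifts, so k ≥ 2.
k = 2 works: Block 1→Singh, Block 2→Kahale, Block 3→Singh, Block 4→Kahale+Leclerc, Block 5→Leclerc.
Loads: Kahale 2, Singh 2, Leclerc 2, Tran 0 — all ≤ 2.

2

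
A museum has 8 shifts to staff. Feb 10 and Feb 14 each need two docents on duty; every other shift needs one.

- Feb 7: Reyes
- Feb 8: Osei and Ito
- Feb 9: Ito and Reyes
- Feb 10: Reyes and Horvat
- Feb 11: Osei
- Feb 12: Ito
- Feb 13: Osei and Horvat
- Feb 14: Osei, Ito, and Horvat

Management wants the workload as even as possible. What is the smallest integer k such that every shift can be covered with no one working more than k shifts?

With 4 docents and 10 worker-slots to fill, someone must work at least ⌈10/4⌉ = 3 shifts, so k ≥ 3.
k = 3 works: Feb 7→Reyes, Feb 8→Osei, Feb 9→Ito, Feb 10→Reyes+Horvat, Feb 11→Osei, Feb 12→Ito, Feb 13→Osei, Feb 14→Ito+Horvat.
Loads: Osei 3, Ito 3, Reyes 2, Horvat 2 — all ≤ 3.

3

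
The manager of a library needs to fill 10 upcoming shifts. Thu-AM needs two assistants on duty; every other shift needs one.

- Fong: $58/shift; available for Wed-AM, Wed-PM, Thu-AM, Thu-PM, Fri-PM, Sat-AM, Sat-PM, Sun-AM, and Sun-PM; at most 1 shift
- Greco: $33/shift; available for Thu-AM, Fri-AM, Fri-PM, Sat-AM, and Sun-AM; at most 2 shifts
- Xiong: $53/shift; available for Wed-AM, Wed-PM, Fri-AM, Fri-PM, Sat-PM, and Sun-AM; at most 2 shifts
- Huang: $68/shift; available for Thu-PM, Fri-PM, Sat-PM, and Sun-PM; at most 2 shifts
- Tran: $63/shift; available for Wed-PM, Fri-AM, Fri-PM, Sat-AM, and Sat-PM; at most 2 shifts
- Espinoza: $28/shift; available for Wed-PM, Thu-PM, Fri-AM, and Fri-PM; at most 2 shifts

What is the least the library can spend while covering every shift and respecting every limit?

$548

Thu-AM can only be covered by Fong and Greco, so that assignment is forced.
Picking the cheapest available assistant for each shift independently would cost $433, but that ignores the shift limits.
An optimal schedule: Wed-AM→Xiong, Wed-PM→Tran, Thu-AM→Fong+Greco, Thu-PM→Huang, Fri-AM→Espinoza, Fri-PM→Espinoza, Sat-AM→Greco, Sat-PM→Tran, Sun-AM→Xiong, Sun-PM→Huang.
Total: 53 + 63 + 58 + 33 + 68 + 28 + 28 + 33 + 63 + 53 + 68 = $548.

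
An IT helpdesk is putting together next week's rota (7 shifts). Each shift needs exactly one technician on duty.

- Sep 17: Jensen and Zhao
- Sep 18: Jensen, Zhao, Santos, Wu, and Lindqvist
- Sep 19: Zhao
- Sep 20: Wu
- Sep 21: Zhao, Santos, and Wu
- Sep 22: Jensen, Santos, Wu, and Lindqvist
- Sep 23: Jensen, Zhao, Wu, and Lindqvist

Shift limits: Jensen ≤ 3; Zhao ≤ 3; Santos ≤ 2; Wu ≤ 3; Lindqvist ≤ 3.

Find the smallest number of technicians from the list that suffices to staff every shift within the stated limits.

7 slots to fill and no one can take more than 3, so at least ⌈7/3⌉ = 3 technicians are needed.
Jensen, Zhao, and Wu alone can cover everything: Sep 17→Jensen, Sep 18→Jensen, Sep 19→Zhao, Sep 20→Wu, Sep 21→Zhao, Sep 22→Jensen, Sep 23→Zhao.

3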